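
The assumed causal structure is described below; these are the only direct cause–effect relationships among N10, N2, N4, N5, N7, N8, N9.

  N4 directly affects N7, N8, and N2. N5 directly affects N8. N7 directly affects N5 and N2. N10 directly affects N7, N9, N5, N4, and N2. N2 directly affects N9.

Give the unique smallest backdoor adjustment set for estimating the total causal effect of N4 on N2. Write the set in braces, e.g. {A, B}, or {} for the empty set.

{N10}

Variables eligible for adjustment (non-descendants of N4, excluding N4 and N2): {N10}.
Backdoor paths from N4 to N2:
  P1: N4 <- N10 -> N7 -> N2
  P2: N4 <- N10 -> N2
  P3: N4 <- N10 -> N5 <- N7 -> N2
  P4: N4 <- N10 -> N9 <- N2
The empty set is not sufficient: P1 (N4 <- N10 -> N7 -> N2) has no collider blocking it and no conditioned non-collider, so it is open.
Try {N10}:
  P1: blocked at fork node N10 ∈ conditioning set.
  P2: blocked at fork node N10 ∈ conditioning set.
  P3: blocked at fork node N10 ∈ conditioning set.
  P4: blocked at fork node N10 ∈ conditioning set.
{N10} contains no descendant of N4 and blocks every backdoor path.
{N10} is the unique smallest valid adjustment set.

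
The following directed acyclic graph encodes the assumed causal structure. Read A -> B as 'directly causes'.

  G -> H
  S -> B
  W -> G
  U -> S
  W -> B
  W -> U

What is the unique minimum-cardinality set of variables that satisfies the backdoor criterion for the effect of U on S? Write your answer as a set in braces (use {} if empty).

{}

Variables eligible for adjustment (non-descendants of U, excluding U and S): {G, H, W}.
Backdoor paths from U to S:
  P1: U <- W -> B <- S
Each backdoor path contains an unconditioned collider, so every path is already blocked with the empty conditioning set:
  P1: blocked at collider B (neither it nor any descendant is in the conditioning set).
The empty set is therefore the unique smallest valid set.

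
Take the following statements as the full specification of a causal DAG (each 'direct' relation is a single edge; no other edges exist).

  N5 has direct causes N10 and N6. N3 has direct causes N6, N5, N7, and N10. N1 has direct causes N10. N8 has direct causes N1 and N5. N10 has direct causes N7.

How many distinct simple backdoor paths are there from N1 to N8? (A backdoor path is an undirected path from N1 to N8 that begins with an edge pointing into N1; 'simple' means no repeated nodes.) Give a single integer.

5

A backdoor path from N1 to N8 is any simple undirected path whose first edge points into N1 (i.e. leaves N1 via a parent).
Parents of N1: {N10}.
Enumerating:
  P1: N1 <- N10 <- N7 -> N3 <- N6 -> N5 -> N8
  P2: N1 <- N10 <- N7 -> N3 <- N5 -> N8
  P3: N1 <- N10 -> N5 -> N8
  P4: N1 <- N10 -> N3 <- N6 -> N5 -> N8
  P5: N1 <- N10 -> N3 <- N5 -> N8
That exhausts the simple backdoor paths. Count: 5.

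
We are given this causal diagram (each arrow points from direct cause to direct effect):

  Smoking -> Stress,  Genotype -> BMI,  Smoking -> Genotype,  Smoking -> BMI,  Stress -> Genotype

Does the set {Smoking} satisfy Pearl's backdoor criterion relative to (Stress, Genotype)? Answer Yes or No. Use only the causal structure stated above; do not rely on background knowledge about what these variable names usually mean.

Yes

Backdoor paths from Stress to Genotype (paths whose first edge points into Stress):
  P1: Stress <- Smoking -> Genotype
  P2: Stress <- Smoking -> BMI <- Genotype
Condition 1 (no descendant of Stress in the set): holds — descendants of Stress are {BMI, Genotype}; none are in {Smoking}.
Condition 2 (every backdoor path blocked by {Smoking}):
  P1: blocked at fork node Smoking ∈ conditioning set.
  P2: blocked at fork node Smoking ∈ conditioning set.
{Smoking} satisfies the backdoor criterion.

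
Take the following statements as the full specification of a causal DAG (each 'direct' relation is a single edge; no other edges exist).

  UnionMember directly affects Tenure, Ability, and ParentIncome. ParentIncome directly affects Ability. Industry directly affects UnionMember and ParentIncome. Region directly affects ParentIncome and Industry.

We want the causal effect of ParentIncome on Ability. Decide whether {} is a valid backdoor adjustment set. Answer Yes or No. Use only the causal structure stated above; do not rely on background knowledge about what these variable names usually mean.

No

Backdoor paths from ParentIncome to Ability (paths whose first edge points into ParentIncome):
  P1: ParentIncome <- Region -> Industry -> UnionMember -> Ability
  P2: ParentIncome <- Industry -> UnionMember -> Ability
  P3: ParentIncome <- UnionMember -> Ability
Condition 1 (no descendant of ParentIncome in the set): holds — descendants of ParentIncome are {Ability}; none are in {}.
Condition 2 (every backdoor path blocked by {}):
  P1: open — no interior node is in the conditioning set.
  P2: open — no interior node is in the conditioning set.
  P3: open — no interior node is in the conditioning set.
{} does not satisfy the backdoor criterion.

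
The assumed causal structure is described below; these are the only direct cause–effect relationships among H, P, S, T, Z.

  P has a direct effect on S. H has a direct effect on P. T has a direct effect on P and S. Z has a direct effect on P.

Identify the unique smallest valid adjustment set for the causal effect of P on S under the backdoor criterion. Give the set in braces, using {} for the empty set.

{T}

Variables eligible for adjustment (non-descendants of P, excluding P and S): {H, T, Z}.
Backdoor paths from P to S:
  P1: P <- T -> S
The empty set is not sufficient: P1 (P <- T -> S) has no collider blocking it and no conditioned non-collider, so it is open.
Try {T}:
  P1: blocked at fork node T ∈ conditioning set.
{T} contains no descendant of P and blocks every backdoor path.
No other singleton works — e.g. {Z} leaves P1 open — so {T} is the unique smallest valid adjustment set.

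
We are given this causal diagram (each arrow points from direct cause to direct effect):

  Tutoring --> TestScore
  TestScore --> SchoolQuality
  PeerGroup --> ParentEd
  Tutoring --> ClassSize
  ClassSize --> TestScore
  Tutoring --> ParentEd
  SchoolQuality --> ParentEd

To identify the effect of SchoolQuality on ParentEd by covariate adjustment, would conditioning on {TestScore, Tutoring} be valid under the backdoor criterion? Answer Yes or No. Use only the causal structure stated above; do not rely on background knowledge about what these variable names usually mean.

Backdoor paths from SchoolQuality to ParentEd (paths whose first edge points into SchoolQuality):
  P1: SchoolQuality <- TestScore <- Tutoring -> ParentEd
  P2: SchoolQuality <- TestScore <- ClassSize <- Tutoring -> ParentEd
Condition 1 (no descendant of SchoolQuality in the set): holds — descendants of SchoolQuality are {ParentEd}; none are in {TestScore, Tutoring}.
Condition 2 (every backdoor path blocked by {TestScore, Tutoring}):
  P1: blocked at chain node TestScore ∈ conditioning set.
  P2: blocked at chain node TestScore ∈ conditioning set.
{TestScore, Tutoring} satisfies the backdoor criterion.

Yes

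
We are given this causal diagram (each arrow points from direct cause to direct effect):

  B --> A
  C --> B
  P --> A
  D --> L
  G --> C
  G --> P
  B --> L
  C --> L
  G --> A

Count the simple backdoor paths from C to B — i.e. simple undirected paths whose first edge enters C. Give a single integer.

2

A backdoor path from C to B is any simple undirected path whose first edge points into C (i.e. leaves C via a parent).
Parents of C: {G}.
Enumerating:
  P1: C <- G -> P -> A <- B
  P2: C <- G -> A <- B
That exhausts the simple backdoor paths. Count: 2.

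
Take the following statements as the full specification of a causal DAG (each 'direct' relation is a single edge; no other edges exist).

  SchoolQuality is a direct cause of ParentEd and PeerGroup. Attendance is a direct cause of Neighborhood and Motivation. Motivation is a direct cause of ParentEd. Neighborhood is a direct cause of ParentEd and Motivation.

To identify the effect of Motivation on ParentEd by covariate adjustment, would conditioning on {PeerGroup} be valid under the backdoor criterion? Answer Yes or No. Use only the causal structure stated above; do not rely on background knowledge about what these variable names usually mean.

Backdoor paths from Motivation to ParentEd (paths whose first edge points into Motivation):
  P1: Motivation <- Attendance -> Neighborhood -> ParentEd
  P2: Motivation <- Neighborhood -> ParentEd
Condition 1 (no descendant of Motivation in the set): holds — descendants of Motivation are {ParentEd}; none are in {PeerGroup}.
Condition 2 (every backdoor path blocked by {PeerGroup}):
  P1: open — no interior node is in the conditioning set.
  P2: open — no interior node is in the conditioning set.
{PeerGroup} does not satisfy the backdoor criterion.

No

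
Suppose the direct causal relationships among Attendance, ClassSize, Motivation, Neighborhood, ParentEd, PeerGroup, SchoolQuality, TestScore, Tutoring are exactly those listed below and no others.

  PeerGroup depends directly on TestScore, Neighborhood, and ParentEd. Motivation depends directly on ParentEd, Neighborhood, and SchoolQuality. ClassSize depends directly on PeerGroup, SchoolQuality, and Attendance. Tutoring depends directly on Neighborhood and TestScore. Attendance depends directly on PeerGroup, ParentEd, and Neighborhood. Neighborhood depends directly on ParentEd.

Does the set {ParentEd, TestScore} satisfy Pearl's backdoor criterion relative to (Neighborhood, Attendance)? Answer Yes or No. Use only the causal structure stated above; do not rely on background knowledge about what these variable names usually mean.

Backdoor paths from Neighborhood to Attendance (paths whose first edge points into Neighborhood):
  P1: Neighborhood <- ParentEd -> PeerGroup -> Attendance
  P2: Neighborhood <- ParentEd -> PeerGroup -> ClassSize <- Attendance
  P3: Neighborhood <- ParentEd -> Attendance
  P4: Neighborhood <- ParentEd -> Motivation <- SchoolQuality -> ClassSize <- PeerGroup -> Attendance
  P5: Neighborhood <- ParentEd -> Motivation <- SchoolQuality -> ClassSize <- Attendance
Condition 1 (no descendant of Neighborhood in the set): holds — descendants of Neighborhood are {Attendance, ClassSize, Motivation, PeerGroup, Tutoring}; none are in {ParentEd, TestScore}.
Condition 2 (every backdoor path blocked by {ParentEd, TestScore}):
  P1: blocked at fork node ParentEd ∈ conditioning set.
  P2: blocked at fork node ParentEd ∈ conditioning set.
  P3: blocked at fork node ParentEd ∈ conditioning set.
  P4: blocked at fork node ParentEd ∈ conditioning set.
  P5: blocked at fork node ParentEd ∈ conditioning set.
{ParentEd, TestScore} satisfies the backdoor criterion.

Yes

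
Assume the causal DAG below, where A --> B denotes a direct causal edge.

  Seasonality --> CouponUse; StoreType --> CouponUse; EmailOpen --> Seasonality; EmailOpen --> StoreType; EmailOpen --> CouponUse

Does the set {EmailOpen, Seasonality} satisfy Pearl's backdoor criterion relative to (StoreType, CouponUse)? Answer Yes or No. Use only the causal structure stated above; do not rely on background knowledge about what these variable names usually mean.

Backdoor paths from StoreType to CouponUse (paths whose first edge points into StoreType):
  P1: StoreType <- EmailOpen -> Seasonality -> CouponUse
  P2: StoreType <- EmailOpen -> CouponUse
Condition 1 (no descendant of StoreType in the set): holds — descendants of StoreType are {CouponUse}; none are in {EmailOpen, Seasonality}.
Condition 2 (every backdoor path blocked by {EmailOpen, Seasonality}):
  P1: blocked at fork node EmailOpen ∈ conditioning set.
  P2: blocked at fork node EmailOpen ∈ conditioning set.
{EmailOpen, Seasonality} satisfies the backdoor criterion.

Yes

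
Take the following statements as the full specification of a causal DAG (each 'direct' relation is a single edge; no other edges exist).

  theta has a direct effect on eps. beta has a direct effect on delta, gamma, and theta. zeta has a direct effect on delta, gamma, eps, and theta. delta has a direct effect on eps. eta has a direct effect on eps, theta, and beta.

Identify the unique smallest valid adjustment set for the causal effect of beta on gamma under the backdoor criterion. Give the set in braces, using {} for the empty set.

{}

Variables eligible for adjustment (non-descendants of beta, excluding beta and gamma): {eta, zeta}.
Backdoor paths from beta to gamma:
  P1: beta <- eta -> theta <- zeta -> gamma
  P2: beta <- eta -> theta -> eps <- zeta -> gamma
  P3: beta <- eta -> theta -> eps <- delta <- zeta -> gamma
  P4: beta <- eta -> eps <- zeta -> gamma
  P5: beta <- eta -> eps <- theta <- zeta -> gamma
  P6: beta <- eta -> eps <- delta <- zeta -> gamma
Each backdoor path contains an unconditioned collider, so every path is already blocked with the empty conditioning set:
  P1: blocked at collider theta (neither it nor any descendant is in the conditioning set).
  P2: blocked at collider eps (neither it nor any descendant is in the conditioning set).
  P3: blocked at collider eps (neither it nor any descendant is in the conditioning set).
  P4: blocked at collider eps (neither it nor any descendant is in the conditioning set).
  P5: blocked at collider eps (neither it nor any descendant is in the conditioning set).
  P6: blocked at collider eps (neither it nor any descendant is in the conditioning set).
The empty set is therefore the unique smallest valid set.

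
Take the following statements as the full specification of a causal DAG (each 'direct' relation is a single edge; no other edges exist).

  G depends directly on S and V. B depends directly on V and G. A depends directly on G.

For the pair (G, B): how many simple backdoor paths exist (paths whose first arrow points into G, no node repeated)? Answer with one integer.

A backdoor path from G to B is any simple undirected path whose first edge points into G (i.e. leaves G via a parent).
Parents of G: {S, V}.
Enumerating:
  P1: G <- V -> B
That exhausts the simple backdoor paths. Count: 1.

1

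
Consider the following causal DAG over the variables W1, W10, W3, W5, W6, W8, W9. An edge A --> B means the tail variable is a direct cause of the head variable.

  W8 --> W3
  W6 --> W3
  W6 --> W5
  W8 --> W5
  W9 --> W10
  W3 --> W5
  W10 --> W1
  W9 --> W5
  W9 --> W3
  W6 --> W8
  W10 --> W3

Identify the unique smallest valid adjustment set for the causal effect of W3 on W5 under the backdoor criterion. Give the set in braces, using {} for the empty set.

{W6, W8, W9}

Variables eligible for adjustment (non-descendants of W3, excluding W3 and W5): {W1, W10, W6, W8, W9}.
Backdoor paths from W3 to W5:
  P1: W3 <- W9 -> W5
  P2: W3 <- W10 <- W9 -> W5
  P3: W3 <- W6 -> W8 -> W5
  P4: W3 <- W6 -> W5
  P5: W3 <- W8 <- W6 -> W5
  P6: W3 <- W8 -> W5
The empty set is not sufficient: P1 (W3 <- W9 -> W5) has no collider blocking it and no conditioned non-collider, so it is open.
Try {W6, W8, W9}:
  P1: blocked at fork node W9 ∈ conditioning set.
  P2: blocked at fork node W9 ∈ conditioning set.
  P3: blocked at fork node W6 ∈ conditioning set.
  P4: blocked at fork node W6 ∈ conditioning set.
  P5: blocked at chain node W8 ∈ conditioning set.
  P6: blocked at fork node W8 ∈ conditioning set.
{W6, W8, W9} contains no descendant of W3 and blocks every backdoor path.
Every element of {W6, W8, W9} is needed (dropping W6 leaves P4 open; dropping W8 leaves P6 open; dropping W9 leaves P1 open), so no proper subset is valid.
Among all size-3 subsets of the eligible variables, only {W6, W8, W9} blocks every backdoor path, so it is the unique smallest valid adjustment set.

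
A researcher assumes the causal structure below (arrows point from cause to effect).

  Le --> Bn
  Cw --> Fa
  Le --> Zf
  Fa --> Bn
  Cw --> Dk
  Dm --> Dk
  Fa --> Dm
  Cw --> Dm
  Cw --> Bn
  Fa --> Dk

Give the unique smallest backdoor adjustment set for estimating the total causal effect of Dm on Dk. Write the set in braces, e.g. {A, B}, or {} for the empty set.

Variables eligible for adjustment (non-descendants of Dm, excluding Dm and Dk): {Bn, Cw, Fa, Le, Zf}.
Backdoor paths from Dm to Dk:
  P1: Dm <- Cw -> Fa -> Dk
  P2: Dm <- Cw -> Bn <- Fa -> Dk
  P3: Dm <- Cw -> Dk
  P4: Dm <- Fa <- Cw -> Dk
  P5: Dm <- Fa -> Bn <- Cw -> Dk
  P6: Dm <- Fa -> Dk
The empty set is not sufficient: P1 (Dm <- Cw -> Fa -> Dk) has no collider blocking it and no conditioned non-collider, so it is open.
Try {Cw, Fa}:
  P1: blocked at fork node Cw ∈ conditioning set.
  P2: blocked at fork node Cw ∈ conditioning set.
  P3: blocked at fork node Cw ∈ conditioning set.
  P4: blocked at chain node Fa ∈ conditioning set.
  P5: blocked at fork node Fa ∈ conditioning set.
  P6: blocked at fork node Fa ∈ conditioning set.
{Cw, Fa} contains no descendant of Dm and blocks every backdoor path.
Every element of {Cw, Fa} is needed (dropping Cw leaves P3 open; dropping Fa leaves P6 open), so no proper subset is valid.
Among all size-2 subsets of the eligible variables, only {Cw, Fa} blocks every backdoor path, so it is the unique smallest valid adjustment set.

{Cw, Fa}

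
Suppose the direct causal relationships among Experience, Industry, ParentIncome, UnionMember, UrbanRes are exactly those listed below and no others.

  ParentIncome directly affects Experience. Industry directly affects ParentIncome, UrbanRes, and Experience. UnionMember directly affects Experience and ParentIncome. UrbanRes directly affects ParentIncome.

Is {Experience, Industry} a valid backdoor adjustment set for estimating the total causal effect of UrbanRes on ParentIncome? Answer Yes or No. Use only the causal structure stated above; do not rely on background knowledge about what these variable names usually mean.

No

Backdoor paths from UrbanRes to ParentIncome (paths whose first edge points into UrbanRes):
  P1: UrbanRes <- Industry -> ParentIncome
  P2: UrbanRes <- Industry -> Experience <- UnionMember -> ParentIncome
  P3: UrbanRes <- Industry -> Experience <- ParentIncome
Condition 1 (no descendant of UrbanRes in the set): FAILS — Experience is a descendant of UrbanRes.
Condition 2 (every backdoor path blocked by {Experience, Industry}):
  P1: blocked at fork node Industry ∈ conditioning set.
  P2: blocked at fork node Industry ∈ conditioning set.
  P3: blocked at fork node Industry ∈ conditioning set.
{Experience, Industry} does not satisfy the backdoor criterion.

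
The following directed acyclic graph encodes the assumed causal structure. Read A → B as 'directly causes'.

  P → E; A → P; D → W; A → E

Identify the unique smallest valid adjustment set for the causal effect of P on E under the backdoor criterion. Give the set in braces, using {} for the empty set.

Variables eligible for adjustment (non-descendants of P, excluding P and E): {A, D, W}.
Backdoor paths from P to E:
  P1: P <- A -> E
The empty set is not sufficient: P1 (P <- A -> E) has no collider blocking it and no conditioned non-collider, so it is open.
Try {A}:
  P1: blocked at fork node A ∈ conditioning set.
{A} contains no descendant of P and blocks every backdoor path.
No other singleton works — e.g. {D} leaves P1 open — so {A} is the unique smallest valid adjustment set.

{A}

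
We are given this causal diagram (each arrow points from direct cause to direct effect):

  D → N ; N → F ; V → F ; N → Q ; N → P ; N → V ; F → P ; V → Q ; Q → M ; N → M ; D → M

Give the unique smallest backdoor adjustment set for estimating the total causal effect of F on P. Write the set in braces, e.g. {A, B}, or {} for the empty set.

Variables eligible for adjustment (non-descendants of F, excluding F and P): {D, M, N, Q, V}.
Backdoor paths from F to P:
  P1: F <- N -> P
  P2: F <- V <- N -> P
  P3: F <- V -> Q <- N -> P
  P4: F <- V -> Q -> M <- D -> N -> P
  P5: F <- V -> Q -> M <- N -> P
The empty set is not sufficient: P1 (F <- N -> P) has no collider blocking it and no conditioned non-collider, so it is open.
Try {N}:
  P1: blocked at fork node N ∈ conditioning set.
  P2: blocked at fork node N ∈ conditioning set.
  P3: blocked at collider Q (neither it nor any descendant is in the conditioning set).
  P4: blocked at collider M (neither it nor any descendant is in the conditioning set).
  P5: blocked at collider M (neither it nor any descendant is in the conditioning set).
{N} contains no descendant of F and blocks every backdoor path.
No other singleton works — e.g. {D} leaves P1 open — so {N} is the unique smallest valid adjustment set.

{N}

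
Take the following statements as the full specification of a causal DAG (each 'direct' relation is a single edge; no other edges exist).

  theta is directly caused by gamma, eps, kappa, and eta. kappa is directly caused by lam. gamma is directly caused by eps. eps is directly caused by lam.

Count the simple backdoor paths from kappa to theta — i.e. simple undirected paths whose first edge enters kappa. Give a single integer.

2

A backdoor path from kappa to theta is any simple undirected path whose first edge points into kappa (i.e. leaves kappa via a parent).
Parents of kappa: {lam}.
Enumerating:
  P1: kappa <- lam -> eps -> gamma -> theta
  P2: kappa <- lam -> eps -> theta
That exhausts the simple backdoor paths. Count: 2.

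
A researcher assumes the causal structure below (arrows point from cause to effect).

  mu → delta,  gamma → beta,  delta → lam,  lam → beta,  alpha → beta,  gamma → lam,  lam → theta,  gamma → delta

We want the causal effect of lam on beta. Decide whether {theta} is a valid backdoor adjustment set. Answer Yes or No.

Backdoor paths from lam to beta (paths whose first edge points into lam):
  P1: lam <- gamma -> beta
  P2: lam <- delta <- gamma -> beta
Condition 1 (no descendant of lam in the set): FAILS — theta is a descendant of lam.
Condition 2 (every backdoor path blocked by {theta}):
  P1: open — no interior node is in the conditioning set.
  P2: open — no interior node is in the conditioning set.
{theta} does not satisfy the backdoor criterion.

No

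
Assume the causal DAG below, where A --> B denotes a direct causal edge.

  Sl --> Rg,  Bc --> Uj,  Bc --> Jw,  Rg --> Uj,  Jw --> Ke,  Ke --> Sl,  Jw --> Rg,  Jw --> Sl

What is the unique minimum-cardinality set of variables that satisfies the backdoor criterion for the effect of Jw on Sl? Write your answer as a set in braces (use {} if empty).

Variables eligible for adjustment (non-descendants of Jw, excluding Jw and Sl): {Bc}.
Backdoor paths from Jw to Sl:
  P1: Jw <- Bc -> Uj <- Rg <- Sl
Each backdoor path contains an unconditioned collider, so every path is already blocked with the empty conditioning set:
  P1: blocked at collider Uj (neither it nor any descendant is in the conditioning set).
The empty set is therefore the unique smallest valid set.

{}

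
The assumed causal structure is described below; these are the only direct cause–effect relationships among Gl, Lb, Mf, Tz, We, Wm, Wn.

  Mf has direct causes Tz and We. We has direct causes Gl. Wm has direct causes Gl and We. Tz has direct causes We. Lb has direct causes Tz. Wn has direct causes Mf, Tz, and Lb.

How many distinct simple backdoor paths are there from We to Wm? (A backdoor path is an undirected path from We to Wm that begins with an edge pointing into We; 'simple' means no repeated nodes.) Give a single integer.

A backdoor path from We to Wm is any simple undirected path whose first edge points into We (i.e. leaves We via a parent).
Parents of We: {Gl}.
Enumerating:
  P1: We <- Gl -> Wm
That exhausts the simple backdoor paths. Count: 1.

1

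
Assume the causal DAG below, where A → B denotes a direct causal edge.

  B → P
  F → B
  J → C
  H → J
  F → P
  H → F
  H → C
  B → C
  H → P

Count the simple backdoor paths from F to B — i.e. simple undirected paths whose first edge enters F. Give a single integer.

A backdoor path from F to B is any simple undirected path whose first edge points into F (i.e. leaves F via a parent).
Parents of F: {H}.
Enumerating:
  P1: F <- H -> J -> C <- B
  P2: F <- H -> P <- B
  P3: F <- H -> C <- B
That exhausts the simple backdoor paths. Count: 3.

3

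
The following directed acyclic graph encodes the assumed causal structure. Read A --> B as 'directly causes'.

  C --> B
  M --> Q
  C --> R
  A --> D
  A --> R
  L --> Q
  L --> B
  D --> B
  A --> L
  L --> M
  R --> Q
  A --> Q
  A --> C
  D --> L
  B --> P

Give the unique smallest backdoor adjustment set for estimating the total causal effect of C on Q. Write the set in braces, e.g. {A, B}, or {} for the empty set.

{A}

Variables eligible for adjustment (non-descendants of C, excluding C and Q): {A, D, L, M}.
Backdoor paths from C to Q:
  P1: C <- A -> D -> L -> M -> Q
  P2: C <- A -> D -> L -> Q
  P3: C <- A -> D -> B <- L -> M -> Q
  P4: C <- A -> D -> B <- L -> Q
  P5: C <- A -> L -> M -> Q
  P6: C <- A -> L -> Q
  P7: C <- A -> R -> Q
  P8: C <- A -> Q
The empty set is not sufficient: P1 (C <- A -> D -> L -> M -> Q) has no collider blocking it and no conditioned non-collider, so it is open.
Try {A}:
  P1: blocked at fork node A ∈ conditioning set.
  P2: blocked at fork node A ∈ conditioning set.
  P3: blocked at fork node A ∈ conditioning set.
  P4: blocked at fork node A ∈ conditioning set.
  P5: blocked at fork node A ∈ conditioning set.
  P6: blocked at fork node A ∈ conditioning set.
  P7: blocked at fork node A ∈ conditioning set.
  P8: blocked at fork node A ∈ conditioning set.
{A} contains no descendant of C and blocks every backdoor path.
No other singleton works — e.g. {D} leaves P5 open — so {A} is the unique smallest valid adjustment set.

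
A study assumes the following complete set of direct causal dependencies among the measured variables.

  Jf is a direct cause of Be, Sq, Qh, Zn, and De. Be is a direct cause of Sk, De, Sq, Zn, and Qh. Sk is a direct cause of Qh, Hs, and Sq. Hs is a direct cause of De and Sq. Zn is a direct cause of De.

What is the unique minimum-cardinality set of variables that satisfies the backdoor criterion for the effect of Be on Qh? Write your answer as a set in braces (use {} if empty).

{Jf}

Variables eligible for adjustment (non-descendants of Be, excluding Be and Qh): {Jf}.
Backdoor paths from Be to Qh:
  P1: Be <- Jf -> Zn -> De <- Hs <- Sk -> Qh
  P2: Be <- Jf -> Zn -> De <- Hs -> Sq <- Sk -> Qh
  P3: Be <- Jf -> De <- Hs <- Sk -> Qh
  P4: Be <- Jf -> De <- Hs -> Sq <- Sk -> Qh
  P5: Be <- Jf -> Qh
  P6: Be <- Jf -> Sq <- Sk -> Qh
  P7: Be <- Jf -> Sq <- Hs <- Sk -> Qh
The empty set is not sufficient: P5 (Be <- Jf -> Qh) has no collider blocking it and no conditioned non-collider, so it is open.
Try {Jf}:
  P1: blocked at fork node Jf ∈ conditioning set.
  P2: blocked at fork node Jf ∈ conditioning set.
  P3: blocked at fork node Jf ∈ conditioning set.
  P4: blocked at fork node Jf ∈ conditioning set.
  P5: blocked at fork node Jf ∈ conditioning set.
  P6: blocked at fork node Jf ∈ conditioning set.
  P7: blocked at fork node Jf ∈ conditioning set.
{Jf} contains no descendant of Be and blocks every backdoor path.
{Jf} is the unique smallest valid adjustment set.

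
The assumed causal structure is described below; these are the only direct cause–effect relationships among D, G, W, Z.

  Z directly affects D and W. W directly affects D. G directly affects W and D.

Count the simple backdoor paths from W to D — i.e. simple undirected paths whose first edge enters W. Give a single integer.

A backdoor path from W to D is any simple undirected path whose first edge points into W (i.e. leaves W via a parent).
Parents of W: {G, Z}.
Enumerating:
  P1: W <- G -> D
  P2: W <- Z -> D
That exhausts the simple backdoor paths. Count: 2.

2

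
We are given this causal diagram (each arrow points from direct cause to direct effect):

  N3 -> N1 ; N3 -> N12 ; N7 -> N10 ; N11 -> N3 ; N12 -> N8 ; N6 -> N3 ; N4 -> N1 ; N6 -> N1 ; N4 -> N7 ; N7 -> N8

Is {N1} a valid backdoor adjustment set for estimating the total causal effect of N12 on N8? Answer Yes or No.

Backdoor paths from N12 to N8 (paths whose first edge points into N12):
  P1: N12 <- N3 <- N6 -> N1 <- N4 -> N7 -> N8
  P2: N12 <- N3 -> N1 <- N4 -> N7 -> N8
Condition 1 (no descendant of N12 in the set): holds — descendants of N12 are {N8}; none are in {N1}.
Condition 2 (every backdoor path blocked by {N1}):
  P1: open — collider(s) N1 are conditioned on (or have a conditioned descendant) and no non-collider on the path is in the set.
  P2: open — collider(s) N1 are conditioned on (or have a conditioned descendant) and no non-collider on the path is in the set.
{N1} does not satisfy the backdoor criterion.

No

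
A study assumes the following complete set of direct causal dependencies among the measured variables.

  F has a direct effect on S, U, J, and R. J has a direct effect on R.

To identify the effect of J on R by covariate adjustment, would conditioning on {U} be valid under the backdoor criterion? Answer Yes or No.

No

Backdoor paths from J to R (paths whose first edge points into J):
  P1: J <- F -> R
Condition 1 (no descendant of J in the set): holds — descendants of J are {R}; none are in {U}.
Condition 2 (every backdoor path blocked by {U}):
  P1: open — no interior node is in the conditioning set.
{U} does not satisfy the backdoor criterion.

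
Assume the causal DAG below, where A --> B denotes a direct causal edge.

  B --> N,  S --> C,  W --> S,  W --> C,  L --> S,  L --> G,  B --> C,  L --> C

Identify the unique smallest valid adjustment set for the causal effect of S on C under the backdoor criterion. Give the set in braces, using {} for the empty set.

Variables eligible for adjustment (non-descendants of S, excluding S and C): {B, G, L, N, W}.
Backdoor paths from S to C:
  P1: S <- W -> C
  P2: S <- L -> C
The empty set is not sufficient: P1 (S <- W -> C) has no collider blocking it and no conditioned non-collider, so it is open.
Try {L, W}:
  P1: blocked at fork node W ∈ conditioning set.
  P2: blocked at fork node L ∈ conditioning set.
{L, W} contains no descendant of S and blocks every backdoor path.
Every element of {L, W} is needed (dropping L leaves P2 open; dropping W leaves P1 open), so no proper subset is valid.
Among all size-2 subsets of the eligible variables, only {L, W} blocks every backdoor path, so it is the unique smallest valid adjustment set.

{L, W}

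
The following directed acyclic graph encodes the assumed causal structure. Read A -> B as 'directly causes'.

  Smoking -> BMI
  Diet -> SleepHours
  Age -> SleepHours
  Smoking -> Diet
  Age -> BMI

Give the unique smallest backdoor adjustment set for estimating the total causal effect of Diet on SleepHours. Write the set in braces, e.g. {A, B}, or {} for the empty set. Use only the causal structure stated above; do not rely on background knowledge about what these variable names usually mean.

Variables eligible for adjustment (non-descendants of Diet, excluding Diet and SleepHours): {Age, BMI, Smoking}.
Backdoor paths from Diet to SleepHours:
  P1: Diet <- Smoking -> BMI <- Age -> SleepHours
Each backdoor path contains an unconditioned collider, so every path is already blocked with the empty conditioning set:
  P1: blocked at collider BMI (neither it nor any descendant is in the conditioning set).
The empty set is therefore the unique smallest valid set.

{}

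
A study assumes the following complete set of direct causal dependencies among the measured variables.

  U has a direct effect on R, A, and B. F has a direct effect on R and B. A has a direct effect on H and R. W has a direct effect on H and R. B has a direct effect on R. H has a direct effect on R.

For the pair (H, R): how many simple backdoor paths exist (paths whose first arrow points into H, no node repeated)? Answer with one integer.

A backdoor path from H to R is any simple undirected path whose first edge points into H (i.e. leaves H via a parent).
Parents of H: {A, W}.
Enumerating:
  P1: H <- W -> R
  P2: H <- A <- U -> B <- F -> R
  P3: H <- A <- U -> B -> R
  P4: H <- A <- U -> R
  P5: H <- A -> R
That exhausts the simple backdoor paths. Count: 5.

5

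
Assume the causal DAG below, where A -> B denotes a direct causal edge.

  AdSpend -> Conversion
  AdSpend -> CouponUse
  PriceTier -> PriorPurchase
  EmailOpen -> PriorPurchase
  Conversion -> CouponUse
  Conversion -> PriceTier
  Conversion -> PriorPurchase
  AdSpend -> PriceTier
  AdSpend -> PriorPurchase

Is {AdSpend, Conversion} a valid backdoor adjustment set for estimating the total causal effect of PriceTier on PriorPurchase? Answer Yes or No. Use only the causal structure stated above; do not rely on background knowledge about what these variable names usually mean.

Backdoor paths from PriceTier to PriorPurchase (paths whose first edge points into PriceTier):
  P1: PriceTier <- AdSpend -> Conversion -> PriorPurchase
  P2: PriceTier <- AdSpend -> CouponUse <- Conversion -> PriorPurchase
  P3: PriceTier <- AdSpend -> PriorPurchase
  P4: PriceTier <- Conversion <- AdSpend -> PriorPurchase
  P5: PriceTier <- Conversion -> CouponUse <- AdSpend -> PriorPurchase
  P6: PriceTier <- Conversion -> PriorPurchase
Condition 1 (no descendant of PriceTier in the set): holds — descendants of PriceTier are {PriorPurchase}; none are in {AdSpend, Conversion}.
Condition 2 (every backdoor path blocked by {AdSpend, Conversion}):
  P1: blocked at fork node AdSpend ∈ conditioning set.
  P2: blocked at fork node AdSpend ∈ conditioning set.
  P3: blocked at fork node AdSpend ∈ conditioning set.
  P4: blocked at chain node Conversion ∈ conditioning set.
  P5: blocked at fork node Conversion ∈ conditioning set.
  P6: blocked at fork node Conversion ∈ conditioning set.
{AdSpend, Conversion} satisfies the backdoor criterion.

Yes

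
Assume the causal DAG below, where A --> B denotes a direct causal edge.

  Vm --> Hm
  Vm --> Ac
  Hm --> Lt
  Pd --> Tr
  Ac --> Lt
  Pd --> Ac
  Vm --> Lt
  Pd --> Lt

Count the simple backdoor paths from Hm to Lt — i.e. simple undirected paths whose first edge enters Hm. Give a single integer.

A backdoor path from Hm to Lt is any simple undirected path whose first edge points into Hm (i.e. leaves Hm via a parent).
Parents of Hm: {Vm}.
Enumerating:
  P1: Hm <- Vm -> Ac <- Pd -> Lt
  P2: Hm <- Vm -> Ac -> Lt
  P3: Hm <- Vm -> Lt
That exhausts the simple backdoor paths. Count: 3.

3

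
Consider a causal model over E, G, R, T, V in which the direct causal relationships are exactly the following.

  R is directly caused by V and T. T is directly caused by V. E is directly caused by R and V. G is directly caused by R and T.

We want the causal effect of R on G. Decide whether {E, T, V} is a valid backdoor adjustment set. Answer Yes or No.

No

Backdoor paths from R to G (paths whose first edge points into R):
  P1: R <- V -> T -> G
  P2: R <- T -> G
Condition 1 (no descendant of R in the set): FAILS — E is a descendant of R.
Condition 2 (every backdoor path blocked by {E, T, V}):
  P1: blocked at fork node V ∈ conditioning set.
  P2: blocked at fork node T ∈ conditioning set.
{E, T, V} does not satisfy the backdoor criterion.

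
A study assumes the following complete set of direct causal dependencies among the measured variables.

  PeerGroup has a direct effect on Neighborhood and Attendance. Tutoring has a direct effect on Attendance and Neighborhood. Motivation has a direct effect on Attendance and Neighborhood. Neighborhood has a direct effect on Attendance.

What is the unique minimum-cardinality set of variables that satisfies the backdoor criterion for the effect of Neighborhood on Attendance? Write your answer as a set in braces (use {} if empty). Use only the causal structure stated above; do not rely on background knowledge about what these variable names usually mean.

{Motivation, PeerGroup, Tutoring}

Variables eligible for adjustment (non-descendants of Neighborhood, excluding Neighborhood and Attendance): {Motivation, PeerGroup, Tutoring}.
Backdoor paths from Neighborhood to Attendance:
  P1: Neighborhood <- Motivation -> Attendance
  P2: Neighborhood <- Tutoring -> Attendance
  P3: Neighborhood <- PeerGroup -> Attendance
The empty set is not sufficient: P1 (Neighborhood <- Motivation -> Attendance) has no collider blocking it and no conditioned non-collider, so it is open.
Try {Motivation, PeerGroup, Tutoring}:
  P1: blocked at fork node Motivation ∈ conditioning set.
  P2: blocked at fork node Tutoring ∈ conditioning set.
  P3: blocked at fork node PeerGroup ∈ conditioning set.
{Motivation, PeerGroup, Tutoring} contains no descendant of Neighborhood and blocks every backdoor path.
Every element of {Motivation, PeerGroup, Tutoring} is needed (dropping Motivation leaves P1 open; dropping PeerGroup leaves P3 open; dropping Tutoring leaves P2 open), so no proper subset is valid.
Among all size-3 subsets of the eligible variables, only {Motivation, PeerGroup, Tutoring} blocks every backdoor path, so it is the unique smallest valid adjustment set.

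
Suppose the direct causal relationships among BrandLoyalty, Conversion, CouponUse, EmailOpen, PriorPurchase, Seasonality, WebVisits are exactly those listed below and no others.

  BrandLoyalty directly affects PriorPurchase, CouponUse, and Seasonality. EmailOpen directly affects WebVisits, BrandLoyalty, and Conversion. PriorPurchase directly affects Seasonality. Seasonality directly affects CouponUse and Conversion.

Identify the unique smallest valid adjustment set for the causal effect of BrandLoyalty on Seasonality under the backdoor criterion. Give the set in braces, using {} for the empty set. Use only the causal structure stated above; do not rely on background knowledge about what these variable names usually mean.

Variables eligible for adjustment (non-descendants of BrandLoyalty, excluding BrandLoyalty and Seasonality): {EmailOpen, WebVisits}.
Backdoor paths from BrandLoyalty to Seasonality:
  P1: BrandLoyalty <- EmailOpen -> Conversion <- Seasonality
Each backdoor path contains an unconditioned collider, so every path is already blocked with the empty conditioning set:
  P1: blocked at collider Conversion (neither it nor any descendant is in the conditioning set).
The empty set is therefore the unique smallest valid set.

{}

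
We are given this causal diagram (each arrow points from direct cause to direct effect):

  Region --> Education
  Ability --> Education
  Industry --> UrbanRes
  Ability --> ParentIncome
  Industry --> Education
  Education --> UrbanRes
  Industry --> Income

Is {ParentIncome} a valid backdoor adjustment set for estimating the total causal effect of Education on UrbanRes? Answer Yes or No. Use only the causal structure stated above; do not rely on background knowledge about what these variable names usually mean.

Backdoor paths from Education to UrbanRes (paths whose first edge points into Education):
  P1: Education <- Industry -> UrbanRes
Condition 1 (no descendant of Education in the set): holds — descendants of Education are {UrbanRes}; none are in {ParentIncome}.
Condition 2 (every backdoor path blocked by {ParentIncome}):
  P1: open — no interior node is in the conditioning set.
{ParentIncome} does not satisfy the backdoor criterion.

No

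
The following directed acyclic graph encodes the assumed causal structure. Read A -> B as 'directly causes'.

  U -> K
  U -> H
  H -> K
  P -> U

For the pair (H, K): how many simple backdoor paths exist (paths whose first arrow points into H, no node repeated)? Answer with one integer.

A backdoor path from H to K is any simple undirected path whose first edge points into H (i.e. leaves H via a parent).
Parents of H: {U}.
Enumerating:
  P1: H <- U -> K
That exhausts the simple backdoor paths. Count: 1.

1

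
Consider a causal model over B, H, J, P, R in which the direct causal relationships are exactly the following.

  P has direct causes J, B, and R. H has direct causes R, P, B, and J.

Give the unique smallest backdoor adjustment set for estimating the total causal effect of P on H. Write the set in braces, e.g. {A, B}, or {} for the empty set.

Variables eligible for adjustment (non-descendants of P, excluding P and H): {B, J, R}.
Backdoor paths from P to H:
  P1: P <- J -> H
  P2: P <- B -> H
  P3: P <- R -> H
The empty set is not sufficient: P1 (P <- J -> H) has no collider blocking it and no conditioned non-collider, so it is open.
Try {B, J, R}:
  P1: blocked at fork node J ∈ conditioning set.
  P2: blocked at fork node B ∈ conditioning set.
  P3: blocked at fork node R ∈ conditioning set.
{B, J, R} contains no descendant of P and blocks every backdoor path.
Every element of {B, J, R} is needed (dropping B leaves P2 open; dropping J leaves P1 open; dropping R leaves P3 open), so no proper subset is valid.
Among all size-3 subsets of the eligible variables, only {B, J, R} blocks every backdoor path, so it is the unique smallest valid adjustment set.

{B, J, R}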